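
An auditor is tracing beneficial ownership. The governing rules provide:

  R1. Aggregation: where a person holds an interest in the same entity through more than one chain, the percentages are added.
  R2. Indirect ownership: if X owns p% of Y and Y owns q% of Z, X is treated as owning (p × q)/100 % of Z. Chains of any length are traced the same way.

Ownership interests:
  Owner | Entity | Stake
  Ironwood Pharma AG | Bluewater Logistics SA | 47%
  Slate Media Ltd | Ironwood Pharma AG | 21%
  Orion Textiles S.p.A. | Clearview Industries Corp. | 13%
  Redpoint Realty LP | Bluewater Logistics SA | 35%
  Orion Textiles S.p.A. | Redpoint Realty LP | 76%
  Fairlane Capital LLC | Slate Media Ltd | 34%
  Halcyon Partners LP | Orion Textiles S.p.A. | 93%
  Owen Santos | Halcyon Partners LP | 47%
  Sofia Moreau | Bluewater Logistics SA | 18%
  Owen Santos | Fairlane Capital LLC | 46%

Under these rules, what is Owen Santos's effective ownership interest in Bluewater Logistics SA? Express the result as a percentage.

Chain via Halcyon Partners LP → Orion Textiles S.p.A. → Redpoint Realty LP (R2): 47% × 93% × 76% × 35% = 11.62686% of Bluewater Logistics SA.
Chain via Fairlane Capital LLC → Slate Media Ltd → Ironwood Pharma AG (R2): 46% × 34% × 21% × 47% = 1.543668% of Bluewater Logistics SA.
Aggregating (R1): 11.62686% + 1.543668% = 13.170528%.

13.170528%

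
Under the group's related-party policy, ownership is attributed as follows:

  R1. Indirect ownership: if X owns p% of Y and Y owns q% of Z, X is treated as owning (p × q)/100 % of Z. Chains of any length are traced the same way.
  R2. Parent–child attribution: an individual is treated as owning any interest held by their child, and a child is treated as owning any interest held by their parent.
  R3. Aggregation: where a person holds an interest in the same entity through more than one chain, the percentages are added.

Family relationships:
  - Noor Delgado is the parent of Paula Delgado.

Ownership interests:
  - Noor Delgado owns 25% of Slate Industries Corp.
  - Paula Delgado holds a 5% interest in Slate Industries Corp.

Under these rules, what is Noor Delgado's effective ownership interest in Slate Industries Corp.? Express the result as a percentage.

By parent–child attribution (R2), Noor Delgado is treated as also owning Paula Delgado's interest in Slate Industries Corp, giving 25% + 5% = 30%.
Direct interest in Slate Industries Corp: 30%.

30%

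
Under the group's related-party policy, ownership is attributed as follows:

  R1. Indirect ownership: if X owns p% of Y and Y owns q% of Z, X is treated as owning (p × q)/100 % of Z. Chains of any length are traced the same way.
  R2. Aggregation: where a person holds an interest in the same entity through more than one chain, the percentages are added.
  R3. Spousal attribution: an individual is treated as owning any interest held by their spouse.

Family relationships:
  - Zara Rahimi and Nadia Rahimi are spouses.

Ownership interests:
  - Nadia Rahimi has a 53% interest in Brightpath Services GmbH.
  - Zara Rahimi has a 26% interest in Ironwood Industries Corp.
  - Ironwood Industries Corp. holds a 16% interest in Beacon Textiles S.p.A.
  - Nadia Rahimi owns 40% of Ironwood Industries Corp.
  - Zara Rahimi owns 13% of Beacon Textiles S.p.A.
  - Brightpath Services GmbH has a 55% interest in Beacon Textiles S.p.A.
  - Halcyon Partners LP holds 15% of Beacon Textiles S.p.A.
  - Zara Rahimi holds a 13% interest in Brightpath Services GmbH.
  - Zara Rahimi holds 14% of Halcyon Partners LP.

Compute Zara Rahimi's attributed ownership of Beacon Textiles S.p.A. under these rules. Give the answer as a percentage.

By spousal attribution (R3), Zara Rahimi is treated as also owning Nadia Rahimi's interest in Brightpath Services GmbH, giving 13% + 53% = 66%.
By spousal attribution (R3), Zara Rahimi is treated as also owning Nadia Rahimi's interest in Ironwood Industries Corp, giving 26% + 40% = 66%.
Chain via Brightpath Services GmbH (R1): 66% × 55% = 36.3% of Beacon Textiles S.p.A.
Chain via Ironwood Industries Corp. (R1): 66% × 16% = 10.56% of Beacon Textiles S.p.A.
Chain via Halcyon Partners LP (R1): 14% × 15% = 2.1% of Beacon Textiles S.p.A.
Direct interest in Beacon Textiles S.p.A: 13%.
Aggregating (R2): 36.3% + 10.56% + 2.1% + 13% = 61.96%.

61.96%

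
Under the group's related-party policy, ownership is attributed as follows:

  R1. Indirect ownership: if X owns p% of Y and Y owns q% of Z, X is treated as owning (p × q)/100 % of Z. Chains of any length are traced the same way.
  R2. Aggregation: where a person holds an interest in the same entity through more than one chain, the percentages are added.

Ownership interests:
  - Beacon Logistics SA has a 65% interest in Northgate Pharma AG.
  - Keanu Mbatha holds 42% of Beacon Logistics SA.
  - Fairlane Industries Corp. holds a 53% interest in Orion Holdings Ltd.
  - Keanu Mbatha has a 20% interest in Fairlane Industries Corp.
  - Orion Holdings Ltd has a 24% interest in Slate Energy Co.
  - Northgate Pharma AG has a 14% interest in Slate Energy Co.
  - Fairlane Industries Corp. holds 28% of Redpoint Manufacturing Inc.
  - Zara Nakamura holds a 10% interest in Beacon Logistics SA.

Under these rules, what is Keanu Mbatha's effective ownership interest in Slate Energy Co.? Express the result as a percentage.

Chain via Fairlane Industries Corp. → Orion Holdings Ltd (R1): 20% × 53% × 24% = 2.544% of Slate Energy Co.
Chain via Beacon Logistics SA → Northgate Pharma AG (R1): 42% × 65% × 14% = 3.822% of Slate Energy Co.
Aggregating (R2): 2.544% + 3.822% = 6.366%.

6.366%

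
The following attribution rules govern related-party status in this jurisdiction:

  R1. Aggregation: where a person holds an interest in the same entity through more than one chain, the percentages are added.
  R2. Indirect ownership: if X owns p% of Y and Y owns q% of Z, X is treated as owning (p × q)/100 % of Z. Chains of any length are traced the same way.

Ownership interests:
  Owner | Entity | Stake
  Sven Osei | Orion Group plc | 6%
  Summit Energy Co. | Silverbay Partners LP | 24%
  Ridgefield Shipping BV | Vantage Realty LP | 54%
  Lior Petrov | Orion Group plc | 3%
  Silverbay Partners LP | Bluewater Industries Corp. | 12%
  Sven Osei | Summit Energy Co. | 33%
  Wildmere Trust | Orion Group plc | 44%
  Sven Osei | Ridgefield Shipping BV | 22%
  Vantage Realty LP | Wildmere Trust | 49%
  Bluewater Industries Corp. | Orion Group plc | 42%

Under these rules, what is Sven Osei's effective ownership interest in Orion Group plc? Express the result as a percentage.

Chain via Summit Energy Co. → Silverbay Partners LP → Bluewater Industries Corp. (R2): 33% × 24% × 12% × 42% = 0.399168% of Orion Group plc.
Chain via Ridgefield Shipping BV → Vantage Realty LP → Wildmere Trust (R2): 22% × 54% × 49% × 44% = 2.561328% of Orion Group plc.
Direct interest in Orion Group plc: 6%.
Aggregating (R1): 0.399168% + 2.561328% + 6% = 8.960496%.

8.960496%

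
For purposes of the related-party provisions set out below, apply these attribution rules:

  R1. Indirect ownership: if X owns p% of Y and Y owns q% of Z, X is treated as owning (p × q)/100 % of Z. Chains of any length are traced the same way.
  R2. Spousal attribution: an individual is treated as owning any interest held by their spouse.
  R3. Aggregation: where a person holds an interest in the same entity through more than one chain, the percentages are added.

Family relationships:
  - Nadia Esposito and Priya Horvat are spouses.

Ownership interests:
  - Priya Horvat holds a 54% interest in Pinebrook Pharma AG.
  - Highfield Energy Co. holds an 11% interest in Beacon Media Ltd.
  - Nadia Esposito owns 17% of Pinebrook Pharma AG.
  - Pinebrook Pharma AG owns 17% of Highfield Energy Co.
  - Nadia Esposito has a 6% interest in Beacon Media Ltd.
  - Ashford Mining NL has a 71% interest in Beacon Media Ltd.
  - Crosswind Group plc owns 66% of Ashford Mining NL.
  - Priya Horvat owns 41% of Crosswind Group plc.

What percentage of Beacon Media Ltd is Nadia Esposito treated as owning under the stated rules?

26.5403%

By spousal attribution (R2), Nadia Esposito is treated as also owning Priya Horvat's interest in Pinebrook Pharma AG, giving 17% + 54% = 71%.
By spousal attribution (R2), Nadia Esposito is treated as owning Priya Horvat's 41% interest in Crosswind Group plc.
Chain via Pinebrook Pharma AG → Highfield Energy Co. (R1): 71% × 17% × 11% = 1.3277% of Beacon Media Ltd.
Direct interest in Beacon Media Ltd: 6%.
Chain via Crosswind Group plc → Ashford Mining NL (R1): 41% × 66% × 71% = 19.2126% of Beacon Media Ltd.
Aggregating (R3): 1.3277% + 6% + 19.2126% = 26.5403%.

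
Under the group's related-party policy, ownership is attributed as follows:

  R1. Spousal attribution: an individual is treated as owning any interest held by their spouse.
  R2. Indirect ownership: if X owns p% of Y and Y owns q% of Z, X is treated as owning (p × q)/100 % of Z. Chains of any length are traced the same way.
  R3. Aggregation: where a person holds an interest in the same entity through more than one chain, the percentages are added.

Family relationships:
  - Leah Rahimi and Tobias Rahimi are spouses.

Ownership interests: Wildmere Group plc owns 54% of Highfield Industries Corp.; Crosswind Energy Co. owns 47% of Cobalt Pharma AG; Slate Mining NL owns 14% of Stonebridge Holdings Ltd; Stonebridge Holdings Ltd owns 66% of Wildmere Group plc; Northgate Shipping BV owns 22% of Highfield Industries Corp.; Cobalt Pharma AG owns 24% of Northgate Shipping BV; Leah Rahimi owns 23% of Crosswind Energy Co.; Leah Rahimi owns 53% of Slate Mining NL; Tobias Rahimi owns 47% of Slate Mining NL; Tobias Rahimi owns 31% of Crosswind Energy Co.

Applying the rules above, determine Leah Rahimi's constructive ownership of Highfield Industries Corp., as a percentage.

6.329664%

By spousal attribution (R1), Leah Rahimi is treated as also owning Tobias Rahimi's interest in Slate Mining NL, giving 53% + 47% = 100%.
By spousal attribution (R1), Leah Rahimi is treated as also owning Tobias Rahimi's interest in Crosswind Energy Co, giving 23% + 31% = 54%.
Chain via Slate Mining NL → Stonebridge Holdings Ltd → Wildmere Group plc (R2): 100% × 14% × 66% × 54% = 4.9896% of Highfield Industries Corp.
Chain via Crosswind Energy Co. → Cobalt Pharma AG → Northgate Shipping BV (R2): 54% × 47% × 24% × 22% = 1.340064% of Highfield Industries Corp.
Aggregating (R3): 4.9896% + 1.340064% = 6.329664%.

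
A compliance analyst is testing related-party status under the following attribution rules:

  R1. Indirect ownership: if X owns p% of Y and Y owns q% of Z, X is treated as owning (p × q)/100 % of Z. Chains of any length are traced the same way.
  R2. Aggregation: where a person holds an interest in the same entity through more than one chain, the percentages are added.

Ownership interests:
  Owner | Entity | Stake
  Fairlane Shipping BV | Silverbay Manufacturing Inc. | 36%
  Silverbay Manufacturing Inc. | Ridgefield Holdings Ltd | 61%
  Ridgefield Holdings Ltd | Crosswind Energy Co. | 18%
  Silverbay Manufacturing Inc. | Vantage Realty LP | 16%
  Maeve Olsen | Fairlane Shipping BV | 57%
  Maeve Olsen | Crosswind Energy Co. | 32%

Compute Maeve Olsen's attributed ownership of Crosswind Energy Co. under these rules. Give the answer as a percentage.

34.253096%

Chain via Fairlane Shipping BV → Silverbay Manufacturing Inc. → Ridgefield Holdings Ltd (R1): 57% × 36% × 61% × 18% = 2.253096% of Crosswind Energy Co.
Direct interest in Crosswind Energy Co: 32%.
Aggregating (R2): 2.253096% + 32% = 34.253096%.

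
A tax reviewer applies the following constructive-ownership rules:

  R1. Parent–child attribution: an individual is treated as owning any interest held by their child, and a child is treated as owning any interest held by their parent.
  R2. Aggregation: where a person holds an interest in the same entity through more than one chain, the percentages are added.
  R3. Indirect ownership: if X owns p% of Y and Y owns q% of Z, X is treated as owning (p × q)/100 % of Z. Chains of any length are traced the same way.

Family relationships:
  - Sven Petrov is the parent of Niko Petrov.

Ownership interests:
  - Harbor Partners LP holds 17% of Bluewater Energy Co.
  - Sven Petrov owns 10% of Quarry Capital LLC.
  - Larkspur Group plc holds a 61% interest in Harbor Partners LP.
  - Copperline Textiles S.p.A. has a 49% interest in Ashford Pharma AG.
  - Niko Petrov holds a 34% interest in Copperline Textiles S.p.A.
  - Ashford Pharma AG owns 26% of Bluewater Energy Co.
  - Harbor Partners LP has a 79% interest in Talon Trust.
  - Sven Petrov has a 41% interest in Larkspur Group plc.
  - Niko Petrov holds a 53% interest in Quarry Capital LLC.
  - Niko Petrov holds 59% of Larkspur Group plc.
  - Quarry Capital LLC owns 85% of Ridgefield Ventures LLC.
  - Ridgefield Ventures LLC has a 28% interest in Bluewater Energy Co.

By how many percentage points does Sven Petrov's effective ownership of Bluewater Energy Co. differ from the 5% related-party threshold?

24.6956

By parent–child attribution (R1), Sven Petrov is treated as also owning Niko Petrov's interest in Larkspur Group plc, giving 41% + 59% = 100%.
By parent–child attribution (R1), Sven Petrov is treated as also owning Niko Petrov's interest in Quarry Capital LLC, giving 10% + 53% = 63%.
By parent–child attribution (R1), Sven Petrov is treated as owning Niko Petrov's 34% interest in Copperline Textiles S.p.A.
Chain via Larkspur Group plc → Harbor Partners LP (R3): 100% × 61% × 17% = 10.37% of Bluewater Energy Co.
Chain via Quarry Capital LLC → Ridgefield Ventures LLC (R3): 63% × 85% × 28% = 14.994% of Bluewater Energy Co.
Chain via Copperline Textiles S.p.A. → Ashford Pharma AG (R3): 34% × 49% × 26% = 4.3316% of Bluewater Energy Co.
Aggregating (R2): 10.37% + 14.994% + 4.3316% = 29.6956%.
29.6956% exceeds the 5% threshold by 24.6956 percentage points.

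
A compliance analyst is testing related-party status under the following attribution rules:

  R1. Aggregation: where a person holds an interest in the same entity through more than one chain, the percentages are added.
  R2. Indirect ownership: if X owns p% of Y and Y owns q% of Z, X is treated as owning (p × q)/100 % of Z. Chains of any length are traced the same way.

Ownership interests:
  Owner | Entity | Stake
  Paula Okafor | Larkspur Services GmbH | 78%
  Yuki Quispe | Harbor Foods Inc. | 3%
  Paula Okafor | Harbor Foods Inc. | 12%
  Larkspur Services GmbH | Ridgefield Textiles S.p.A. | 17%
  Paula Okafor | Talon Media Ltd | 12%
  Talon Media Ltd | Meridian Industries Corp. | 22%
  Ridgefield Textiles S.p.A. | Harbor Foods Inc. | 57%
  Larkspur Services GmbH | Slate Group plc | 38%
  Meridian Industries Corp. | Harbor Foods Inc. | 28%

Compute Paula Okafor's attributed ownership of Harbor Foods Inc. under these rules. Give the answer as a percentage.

20.2974%

Chain via Talon Media Ltd → Meridian Industries Corp. (R2): 12% × 22% × 28% = 0.7392% of Harbor Foods Inc.
Chain via Larkspur Services GmbH → Ridgefield Textiles S.p.A. (R2): 78% × 17% × 57% = 7.5582% of Harbor Foods Inc.
Direct interest in Harbor Foods Inc: 12%.
Aggregating (R1): 0.7392% + 7.5582% + 12% = 20.2974%.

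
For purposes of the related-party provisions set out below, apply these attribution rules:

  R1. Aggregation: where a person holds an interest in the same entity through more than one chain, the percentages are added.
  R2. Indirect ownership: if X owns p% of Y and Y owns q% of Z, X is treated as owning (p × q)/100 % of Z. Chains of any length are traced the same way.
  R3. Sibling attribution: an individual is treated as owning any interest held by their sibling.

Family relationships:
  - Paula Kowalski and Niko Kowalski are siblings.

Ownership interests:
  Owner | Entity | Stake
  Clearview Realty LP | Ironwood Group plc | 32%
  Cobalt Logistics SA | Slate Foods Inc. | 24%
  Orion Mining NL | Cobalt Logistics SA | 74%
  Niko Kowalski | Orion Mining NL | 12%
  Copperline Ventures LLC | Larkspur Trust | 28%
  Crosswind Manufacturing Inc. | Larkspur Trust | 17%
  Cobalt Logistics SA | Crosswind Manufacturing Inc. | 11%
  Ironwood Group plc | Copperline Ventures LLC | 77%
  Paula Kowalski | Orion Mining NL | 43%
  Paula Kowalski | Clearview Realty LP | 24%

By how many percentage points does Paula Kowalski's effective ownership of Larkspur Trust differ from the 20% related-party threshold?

By sibling attribution (R3), Paula Kowalski is treated as also owning Niko Kowalski's interest in Orion Mining NL, giving 43% + 12% = 55%.
Chain via Clearview Realty LP → Ironwood Group plc → Copperline Ventures LLC (R2): 24% × 32% × 77% × 28% = 1.655808% of Larkspur Trust.
Chain via Orion Mining NL → Cobalt Logistics SA → Crosswind Manufacturing Inc. (R2): 55% × 74% × 11% × 17% = 0.76109% of Larkspur Trust.
Aggregating (R1): 1.655808% + 0.76109% = 2.416898%.
2.416898% falls short of the 20% threshold by 17.583102 percentage points.

17.583102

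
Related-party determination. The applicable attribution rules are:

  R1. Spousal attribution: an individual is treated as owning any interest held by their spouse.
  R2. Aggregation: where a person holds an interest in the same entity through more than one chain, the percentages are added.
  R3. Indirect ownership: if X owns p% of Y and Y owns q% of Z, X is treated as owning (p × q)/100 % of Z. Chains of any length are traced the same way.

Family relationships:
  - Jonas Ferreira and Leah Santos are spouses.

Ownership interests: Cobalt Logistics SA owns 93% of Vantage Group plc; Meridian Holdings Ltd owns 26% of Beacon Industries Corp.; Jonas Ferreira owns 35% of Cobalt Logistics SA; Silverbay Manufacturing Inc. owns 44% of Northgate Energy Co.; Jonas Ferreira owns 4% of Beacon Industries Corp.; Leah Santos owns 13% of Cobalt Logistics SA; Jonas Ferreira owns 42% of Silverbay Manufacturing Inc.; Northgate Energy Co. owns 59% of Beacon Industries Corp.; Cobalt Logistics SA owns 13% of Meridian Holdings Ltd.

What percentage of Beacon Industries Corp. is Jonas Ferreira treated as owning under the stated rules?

By spousal attribution (R1), Jonas Ferreira is treated as also owning Leah Santos's interest in Cobalt Logistics SA, giving 35% + 13% = 48%.
Chain via Silverbay Manufacturing Inc. → Northgate Energy Co. (R3): 42% × 44% × 59% = 10.9032% of Beacon Industries Corp.
Chain via Cobalt Logistics SA → Meridian Holdings Ltd (R3): 48% × 13% × 26% = 1.6224% of Beacon Industries Corp.
Direct interest in Beacon Industries Corp: 4%.
Aggregating (R2): 10.9032% + 1.6224% + 4% = 16.5256%.

16.5256%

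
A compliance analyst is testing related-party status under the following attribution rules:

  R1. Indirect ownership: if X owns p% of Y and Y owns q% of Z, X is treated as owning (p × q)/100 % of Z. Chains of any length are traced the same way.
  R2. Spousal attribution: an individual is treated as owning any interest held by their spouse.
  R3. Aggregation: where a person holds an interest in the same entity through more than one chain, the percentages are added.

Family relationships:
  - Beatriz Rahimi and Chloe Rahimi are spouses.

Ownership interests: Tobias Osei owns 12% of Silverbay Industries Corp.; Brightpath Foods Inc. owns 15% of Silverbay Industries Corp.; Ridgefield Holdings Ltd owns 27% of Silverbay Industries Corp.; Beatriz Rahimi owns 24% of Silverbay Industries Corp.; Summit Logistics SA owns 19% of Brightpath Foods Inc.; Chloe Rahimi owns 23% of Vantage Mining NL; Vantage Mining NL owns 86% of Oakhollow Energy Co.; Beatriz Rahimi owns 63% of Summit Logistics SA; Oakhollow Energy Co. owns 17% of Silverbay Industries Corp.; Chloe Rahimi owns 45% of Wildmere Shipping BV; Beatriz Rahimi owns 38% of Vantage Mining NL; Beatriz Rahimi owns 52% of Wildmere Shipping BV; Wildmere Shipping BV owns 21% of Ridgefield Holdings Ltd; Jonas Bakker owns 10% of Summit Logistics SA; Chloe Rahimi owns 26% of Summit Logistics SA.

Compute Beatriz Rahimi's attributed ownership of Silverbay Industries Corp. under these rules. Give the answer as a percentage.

By spousal attribution (R2), Beatriz Rahimi is treated as also owning Chloe Rahimi's interest in Summit Logistics SA, giving 63% + 26% = 89%.
By spousal attribution (R2), Beatriz Rahimi is treated as also owning Chloe Rahimi's interest in Wildmere Shipping BV, giving 52% + 45% = 97%.
By spousal attribution (R2), Beatriz Rahimi is treated as also owning Chloe Rahimi's interest in Vantage Mining NL, giving 38% + 23% = 61%.
Chain via Summit Logistics SA → Brightpath Foods Inc. (R1): 89% × 19% × 15% = 2.5365% of Silverbay Industries Corp.
Chain via Wildmere Shipping BV → Ridgefield Holdings Ltd (R1): 97% × 21% × 27% = 5.4999% of Silverbay Industries Corp.
Chain via Vantage Mining NL → Oakhollow Energy Co. (R1): 61% × 86% × 17% = 8.9182% of Silverbay Industries Corp.
Direct interest in Silverbay Industries Corp: 24%.
Aggregating (R3): 2.5365% + 5.4999% + 8.9182% + 24% = 40.9546%.

40.9546%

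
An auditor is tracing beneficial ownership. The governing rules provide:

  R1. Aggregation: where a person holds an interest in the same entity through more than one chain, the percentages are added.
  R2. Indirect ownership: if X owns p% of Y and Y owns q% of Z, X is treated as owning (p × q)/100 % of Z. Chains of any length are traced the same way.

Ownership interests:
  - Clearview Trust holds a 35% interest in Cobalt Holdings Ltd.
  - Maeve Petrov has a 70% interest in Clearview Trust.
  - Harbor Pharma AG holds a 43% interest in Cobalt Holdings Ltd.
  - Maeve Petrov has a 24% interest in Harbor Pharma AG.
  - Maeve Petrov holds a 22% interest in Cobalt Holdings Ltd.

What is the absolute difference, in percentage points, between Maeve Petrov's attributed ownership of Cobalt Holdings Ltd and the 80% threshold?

23.18

Chain via Harbor Pharma AG (R2): 24% × 43% = 10.32% of Cobalt Holdings Ltd.
Chain via Clearview Trust (R2): 70% × 35% = 24.5% of Cobalt Holdings Ltd.
Direct interest in Cobalt Holdings Ltd: 22%.
Aggregating (R1): 10.32% + 24.5% + 22% = 56.82%.
56.82% falls short of the 80% threshold by 23.18 percentage points.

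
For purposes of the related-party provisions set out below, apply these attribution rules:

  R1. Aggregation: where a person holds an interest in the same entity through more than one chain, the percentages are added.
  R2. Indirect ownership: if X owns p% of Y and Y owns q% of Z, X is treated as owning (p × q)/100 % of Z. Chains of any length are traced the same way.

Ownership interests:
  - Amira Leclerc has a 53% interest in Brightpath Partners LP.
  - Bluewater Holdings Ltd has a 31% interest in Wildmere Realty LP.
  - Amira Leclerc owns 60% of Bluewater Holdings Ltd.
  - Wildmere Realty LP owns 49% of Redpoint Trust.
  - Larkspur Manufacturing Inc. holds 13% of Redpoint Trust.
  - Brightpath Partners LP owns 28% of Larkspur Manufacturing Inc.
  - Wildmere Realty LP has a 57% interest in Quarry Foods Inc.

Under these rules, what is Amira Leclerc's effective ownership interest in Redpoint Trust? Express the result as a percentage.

Chain via Brightpath Partners LP → Larkspur Manufacturing Inc. (R2): 53% × 28% × 13% = 1.9292% of Redpoint Trust.
Chain via Bluewater Holdings Ltd → Wildmere Realty LP (R2): 60% × 31% × 49% = 9.114% of Redpoint Trust.
Aggregating (R1): 1.9292% + 9.114% = 11.0432%.

11.0432%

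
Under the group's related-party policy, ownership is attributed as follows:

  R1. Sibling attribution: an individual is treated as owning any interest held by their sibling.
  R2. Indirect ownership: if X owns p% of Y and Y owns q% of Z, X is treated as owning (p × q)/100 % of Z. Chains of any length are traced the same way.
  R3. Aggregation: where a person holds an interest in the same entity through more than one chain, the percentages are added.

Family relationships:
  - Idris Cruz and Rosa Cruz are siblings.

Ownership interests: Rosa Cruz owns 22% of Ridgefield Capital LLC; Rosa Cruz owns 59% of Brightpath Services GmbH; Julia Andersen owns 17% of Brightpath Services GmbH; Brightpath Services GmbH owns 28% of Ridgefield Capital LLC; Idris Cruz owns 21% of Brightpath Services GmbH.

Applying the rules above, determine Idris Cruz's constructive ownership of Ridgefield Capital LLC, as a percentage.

By sibling attribution (R1), Idris Cruz is treated as also owning Rosa Cruz's interest in Brightpath Services GmbH, giving 21% + 59% = 80%.
By sibling attribution (R1), Idris Cruz is treated as owning Rosa Cruz's 22% interest in Ridgefield Capital LLC.
Chain via Brightpath Services GmbH (R2): 80% × 28% = 22.4% of Ridgefield Capital LLC.
Direct interest in Ridgefield Capital LLC: 22%.
Aggregating (R3): 22.4% + 22% = 44.4%.

44.4%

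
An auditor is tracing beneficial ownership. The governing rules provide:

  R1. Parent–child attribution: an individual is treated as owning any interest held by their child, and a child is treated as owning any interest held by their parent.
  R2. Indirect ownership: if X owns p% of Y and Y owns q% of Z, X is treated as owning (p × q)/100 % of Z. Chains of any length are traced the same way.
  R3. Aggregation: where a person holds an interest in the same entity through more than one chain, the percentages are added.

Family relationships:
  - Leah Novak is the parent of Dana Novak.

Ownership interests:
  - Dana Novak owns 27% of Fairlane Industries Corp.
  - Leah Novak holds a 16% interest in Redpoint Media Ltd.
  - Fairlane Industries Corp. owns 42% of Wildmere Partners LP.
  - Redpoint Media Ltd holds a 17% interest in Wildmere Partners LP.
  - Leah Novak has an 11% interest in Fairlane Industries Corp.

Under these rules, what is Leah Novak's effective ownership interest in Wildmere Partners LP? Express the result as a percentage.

18.68%

By parent–child attribution (R1), Leah Novak is treated as also owning Dana Novak's interest in Fairlane Industries Corp, giving 11% + 27% = 38%.
Chain via Redpoint Media Ltd (R2): 16% × 17% = 2.72% of Wildmere Partners LP.
Chain via Fairlane Industries Corp. (R2): 38% × 42% = 15.96% of Wildmere Partners LP.
Aggregating (R3): 2.72% + 15.96% = 18.68%.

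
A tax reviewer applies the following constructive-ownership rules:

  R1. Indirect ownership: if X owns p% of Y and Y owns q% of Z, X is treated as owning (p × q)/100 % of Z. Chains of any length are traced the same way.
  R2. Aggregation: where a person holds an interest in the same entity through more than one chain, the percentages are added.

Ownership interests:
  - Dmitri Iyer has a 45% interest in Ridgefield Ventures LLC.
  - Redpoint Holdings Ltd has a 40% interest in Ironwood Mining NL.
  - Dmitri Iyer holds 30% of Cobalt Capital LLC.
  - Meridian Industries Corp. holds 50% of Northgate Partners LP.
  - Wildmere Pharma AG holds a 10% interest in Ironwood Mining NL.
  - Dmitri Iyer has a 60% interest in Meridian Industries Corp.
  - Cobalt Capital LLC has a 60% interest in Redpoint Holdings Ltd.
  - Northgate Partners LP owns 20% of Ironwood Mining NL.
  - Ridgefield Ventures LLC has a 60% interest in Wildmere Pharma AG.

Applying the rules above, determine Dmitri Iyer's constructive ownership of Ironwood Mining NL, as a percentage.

15.9%

Chain via Ridgefield Ventures LLC → Wildmere Pharma AG (R1): 45% × 60% × 10% = 2.7% of Ironwood Mining NL.
Chain via Cobalt Capital LLC → Redpoint Holdings Ltd (R1): 30% × 60% × 40% = 7.2% of Ironwood Mining NL.
Chain via Meridian Industries Corp. → Northgate Partners LP (R1): 60% × 50% × 20% = 6% of Ironwood Mining NL.
Aggregating (R2): 2.7% + 7.2% + 6% = 15.9%.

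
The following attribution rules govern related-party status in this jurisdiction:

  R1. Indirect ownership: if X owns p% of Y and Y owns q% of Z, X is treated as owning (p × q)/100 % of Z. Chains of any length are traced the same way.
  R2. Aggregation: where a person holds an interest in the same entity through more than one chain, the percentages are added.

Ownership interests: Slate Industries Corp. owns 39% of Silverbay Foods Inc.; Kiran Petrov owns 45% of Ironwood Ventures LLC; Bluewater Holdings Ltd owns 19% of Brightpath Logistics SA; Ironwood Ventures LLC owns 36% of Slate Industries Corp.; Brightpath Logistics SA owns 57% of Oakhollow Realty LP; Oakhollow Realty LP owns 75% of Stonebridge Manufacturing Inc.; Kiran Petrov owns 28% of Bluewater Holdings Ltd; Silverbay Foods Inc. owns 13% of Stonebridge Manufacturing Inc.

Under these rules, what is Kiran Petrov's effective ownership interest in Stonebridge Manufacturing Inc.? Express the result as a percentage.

Chain via Bluewater Holdings Ltd → Brightpath Logistics SA → Oakhollow Realty LP (R1): 28% × 19% × 57% × 75% = 2.2743% of Stonebridge Manufacturing Inc.
Chain via Ironwood Ventures LLC → Slate Industries Corp. → Silverbay Foods Inc. (R1): 45% × 36% × 39% × 13% = 0.82134% of Stonebridge Manufacturing Inc.
Aggregating (R2): 2.2743% + 0.82134% = 3.09564%.

3.09564%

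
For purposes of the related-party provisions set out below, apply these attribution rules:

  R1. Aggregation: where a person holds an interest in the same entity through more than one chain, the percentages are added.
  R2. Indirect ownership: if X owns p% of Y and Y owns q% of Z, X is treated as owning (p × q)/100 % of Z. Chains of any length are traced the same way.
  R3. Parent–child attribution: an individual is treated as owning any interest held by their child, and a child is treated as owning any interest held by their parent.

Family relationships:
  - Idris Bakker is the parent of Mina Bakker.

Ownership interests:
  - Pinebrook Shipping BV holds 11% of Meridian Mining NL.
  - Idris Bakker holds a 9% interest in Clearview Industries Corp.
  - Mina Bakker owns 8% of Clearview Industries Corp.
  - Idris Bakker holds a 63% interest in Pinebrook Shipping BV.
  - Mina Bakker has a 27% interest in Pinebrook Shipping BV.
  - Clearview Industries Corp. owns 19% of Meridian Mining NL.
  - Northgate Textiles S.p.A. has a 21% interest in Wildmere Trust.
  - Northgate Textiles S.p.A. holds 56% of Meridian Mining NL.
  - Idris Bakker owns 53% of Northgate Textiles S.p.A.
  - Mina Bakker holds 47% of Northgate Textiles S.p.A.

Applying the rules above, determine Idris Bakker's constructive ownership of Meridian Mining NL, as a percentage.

By parent–child attribution (R3), Idris Bakker is treated as also owning Mina Bakker's interest in Pinebrook Shipping BV, giving 63% + 27% = 90%.
By parent–child attribution (R3), Idris Bakker is treated as also owning Mina Bakker's interest in Clearview Industries Corp, giving 9% + 8% = 17%.
By parent–child attribution (R3), Idris Bakker is treated as also owning Mina Bakker's interest in Northgate Textiles S.p.A, giving 53% + 47% = 100%.
Chain via Pinebrook Shipping BV (R2): 90% × 11% = 9.9% of Meridian Mining NL.
Chain via Clearview Industries Corp. (R2): 17% × 19% = 3.23% of Meridian Mining NL.
Chain via Northgate Textiles S.p.A. (R2): 100% × 56% = 56% of Meridian Mining NL.
Aggregating (R1): 9.9% + 3.23% + 56% = 69.13%.

69.13%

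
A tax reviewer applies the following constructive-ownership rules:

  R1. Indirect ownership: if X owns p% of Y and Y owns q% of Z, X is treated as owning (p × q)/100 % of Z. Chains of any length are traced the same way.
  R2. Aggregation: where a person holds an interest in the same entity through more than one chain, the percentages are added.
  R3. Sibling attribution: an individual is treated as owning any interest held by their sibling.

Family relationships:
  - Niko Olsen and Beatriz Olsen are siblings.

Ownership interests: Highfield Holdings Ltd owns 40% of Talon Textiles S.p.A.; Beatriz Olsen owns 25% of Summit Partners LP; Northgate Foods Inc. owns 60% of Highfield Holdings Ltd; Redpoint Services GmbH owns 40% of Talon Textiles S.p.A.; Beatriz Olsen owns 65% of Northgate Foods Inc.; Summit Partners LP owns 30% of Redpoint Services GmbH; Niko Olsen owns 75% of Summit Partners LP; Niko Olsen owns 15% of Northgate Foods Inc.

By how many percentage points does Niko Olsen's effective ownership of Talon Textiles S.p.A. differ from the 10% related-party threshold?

21.2

By sibling attribution (R3), Niko Olsen is treated as also owning Beatriz Olsen's interest in Summit Partners LP, giving 75% + 25% = 100%.
By sibling attribution (R3), Niko Olsen is treated as also owning Beatriz Olsen's interest in Northgate Foods Inc, giving 15% + 65% = 80%.
Chain via Summit Partners LP → Redpoint Services GmbH (R1): 100% × 30% × 40% = 12% of Talon Textiles S.p.A.
Chain via Northgate Foods Inc. → Highfield Holdings Ltd (R1): 80% × 60% × 40% = 19.2% of Talon Textiles S.p.A.
Aggregating (R2): 12% + 19.2% = 31.2%.
31.2% exceeds the 10% threshold by 21.2 percentage points.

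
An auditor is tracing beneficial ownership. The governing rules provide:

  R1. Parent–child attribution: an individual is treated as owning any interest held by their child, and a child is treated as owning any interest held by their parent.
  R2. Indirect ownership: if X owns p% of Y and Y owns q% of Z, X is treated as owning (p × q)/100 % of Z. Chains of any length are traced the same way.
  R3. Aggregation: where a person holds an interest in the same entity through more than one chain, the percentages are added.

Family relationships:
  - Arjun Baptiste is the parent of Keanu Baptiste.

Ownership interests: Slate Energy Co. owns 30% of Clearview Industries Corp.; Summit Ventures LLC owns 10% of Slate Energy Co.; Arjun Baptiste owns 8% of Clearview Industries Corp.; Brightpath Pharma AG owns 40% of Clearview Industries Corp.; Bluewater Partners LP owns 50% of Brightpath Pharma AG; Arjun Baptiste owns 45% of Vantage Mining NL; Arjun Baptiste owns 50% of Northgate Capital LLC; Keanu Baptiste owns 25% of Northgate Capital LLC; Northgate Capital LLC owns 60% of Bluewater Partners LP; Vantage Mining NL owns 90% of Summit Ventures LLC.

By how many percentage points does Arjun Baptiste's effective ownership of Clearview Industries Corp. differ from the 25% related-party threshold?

6.785

By parent–child attribution (R1), Arjun Baptiste is treated as also owning Keanu Baptiste's interest in Northgate Capital LLC, giving 50% + 25% = 75%.
Chain via Northgate Capital LLC → Bluewater Partners LP → Brightpath Pharma AG (R2): 75% × 60% × 50% × 40% = 9% of Clearview Industries Corp.
Chain via Vantage Mining NL → Summit Ventures LLC → Slate Energy Co. (R2): 45% × 90% × 10% × 30% = 1.215% of Clearview Industries Corp.
Direct interest in Clearview Industries Corp: 8%.
Aggregating (R3): 9% + 1.215% + 8% = 18.215%.
18.215% falls short of the 25% threshold by 6.785 percentage points.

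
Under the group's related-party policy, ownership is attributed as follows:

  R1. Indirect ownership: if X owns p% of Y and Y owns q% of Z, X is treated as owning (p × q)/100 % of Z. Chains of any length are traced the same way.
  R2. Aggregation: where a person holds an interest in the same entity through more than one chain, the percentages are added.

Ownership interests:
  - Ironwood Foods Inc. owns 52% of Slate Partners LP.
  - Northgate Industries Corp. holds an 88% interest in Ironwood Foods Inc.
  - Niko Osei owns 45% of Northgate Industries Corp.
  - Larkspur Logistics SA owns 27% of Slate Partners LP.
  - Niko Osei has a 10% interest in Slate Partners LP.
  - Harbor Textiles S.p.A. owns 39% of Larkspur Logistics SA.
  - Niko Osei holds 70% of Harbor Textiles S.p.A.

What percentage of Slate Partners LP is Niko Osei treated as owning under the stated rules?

37.963%

Chain via Northgate Industries Corp. → Ironwood Foods Inc. (R1): 45% × 88% × 52% = 20.592% of Slate Partners LP.
Chain via Harbor Textiles S.p.A. → Larkspur Logistics SA (R1): 70% × 39% × 27% = 7.371% of Slate Partners LP.
Direct interest in Slate Partners LP: 10%.
Aggregating (R2): 20.592% + 7.371% + 10% = 37.963%.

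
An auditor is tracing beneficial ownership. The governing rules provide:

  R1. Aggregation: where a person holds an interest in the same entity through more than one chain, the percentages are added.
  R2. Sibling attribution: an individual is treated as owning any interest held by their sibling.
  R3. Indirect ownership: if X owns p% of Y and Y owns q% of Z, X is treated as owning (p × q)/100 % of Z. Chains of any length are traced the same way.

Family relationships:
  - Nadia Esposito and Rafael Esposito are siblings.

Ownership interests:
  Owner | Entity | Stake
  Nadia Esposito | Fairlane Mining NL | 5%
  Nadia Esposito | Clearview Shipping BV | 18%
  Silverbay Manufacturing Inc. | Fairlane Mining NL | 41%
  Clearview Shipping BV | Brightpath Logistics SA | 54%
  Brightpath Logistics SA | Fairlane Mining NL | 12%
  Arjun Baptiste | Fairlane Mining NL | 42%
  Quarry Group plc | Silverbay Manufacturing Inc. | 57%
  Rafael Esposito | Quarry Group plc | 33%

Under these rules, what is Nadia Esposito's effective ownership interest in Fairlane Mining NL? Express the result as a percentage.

13.8785%

By sibling attribution (R2), Nadia Esposito is treated as owning Rafael Esposito's 33% interest in Quarry Group plc.
Chain via Clearview Shipping BV → Brightpath Logistics SA (R3): 18% × 54% × 12% = 1.1664% of Fairlane Mining NL.
Direct interest in Fairlane Mining NL: 5%.
Chain via Quarry Group plc → Silverbay Manufacturing Inc. (R3): 33% × 57% × 41% = 7.7121% of Fairlane Mining NL.
Aggregating (R1): 1.1664% + 5% + 7.7121% = 13.8785%.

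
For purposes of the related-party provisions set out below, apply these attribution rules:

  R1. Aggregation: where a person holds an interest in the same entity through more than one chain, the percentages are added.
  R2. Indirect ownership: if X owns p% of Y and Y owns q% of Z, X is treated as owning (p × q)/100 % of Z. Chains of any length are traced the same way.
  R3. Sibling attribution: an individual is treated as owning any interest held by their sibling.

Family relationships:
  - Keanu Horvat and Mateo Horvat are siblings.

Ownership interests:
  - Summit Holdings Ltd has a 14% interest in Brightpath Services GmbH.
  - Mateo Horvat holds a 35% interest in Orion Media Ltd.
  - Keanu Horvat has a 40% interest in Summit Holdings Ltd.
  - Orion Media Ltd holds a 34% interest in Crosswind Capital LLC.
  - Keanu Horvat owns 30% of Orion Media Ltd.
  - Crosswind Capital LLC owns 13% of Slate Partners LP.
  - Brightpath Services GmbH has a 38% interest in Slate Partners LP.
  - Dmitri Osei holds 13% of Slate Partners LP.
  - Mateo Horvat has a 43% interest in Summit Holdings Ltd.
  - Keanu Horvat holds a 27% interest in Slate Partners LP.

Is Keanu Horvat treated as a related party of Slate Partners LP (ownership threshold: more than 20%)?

By sibling attribution (R3), Keanu Horvat is treated as also owning Mateo Horvat's interest in Summit Holdings Ltd, giving 40% + 43% = 83%.
By sibling attribution (R3), Keanu Horvat is treated as also owning Mateo Horvat's interest in Orion Media Ltd, giving 30% + 35% = 65%.
Chain via Summit Holdings Ltd → Brightpath Services GmbH (R2): 83% × 14% × 38% = 4.4156% of Slate Partners LP.
Chain via Orion Media Ltd → Crosswind Capital LLC (R2): 65% × 34% × 13% = 2.873% of Slate Partners LP.
Direct interest in Slate Partners LP: 27%.
Aggregating (R1): 4.4156% + 2.873% + 27% = 34.2886%.
34.2886% exceeds the 20% threshold, so Keanu is a related party to Slate Partners LP.

Yes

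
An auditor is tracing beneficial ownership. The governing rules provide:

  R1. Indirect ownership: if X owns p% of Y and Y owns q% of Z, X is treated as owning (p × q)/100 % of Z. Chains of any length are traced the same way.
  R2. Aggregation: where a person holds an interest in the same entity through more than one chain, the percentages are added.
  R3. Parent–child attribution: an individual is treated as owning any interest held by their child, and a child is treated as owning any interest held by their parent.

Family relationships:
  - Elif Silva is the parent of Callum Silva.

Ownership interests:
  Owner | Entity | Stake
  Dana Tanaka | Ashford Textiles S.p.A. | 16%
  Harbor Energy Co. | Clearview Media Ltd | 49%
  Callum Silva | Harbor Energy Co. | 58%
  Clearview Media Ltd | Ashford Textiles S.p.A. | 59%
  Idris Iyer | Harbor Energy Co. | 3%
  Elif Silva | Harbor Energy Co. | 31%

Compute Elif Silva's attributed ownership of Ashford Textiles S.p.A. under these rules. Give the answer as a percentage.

By parent–child attribution (R3), Elif Silva is treated as also owning Callum Silva's interest in Harbor Energy Co, giving 31% + 58% = 89%.
Chain via Harbor Energy Co. → Clearview Media Ltd (R1): 89% × 49% × 59% = 25.7299% of Ashford Textiles S.p.A.

25.7299%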